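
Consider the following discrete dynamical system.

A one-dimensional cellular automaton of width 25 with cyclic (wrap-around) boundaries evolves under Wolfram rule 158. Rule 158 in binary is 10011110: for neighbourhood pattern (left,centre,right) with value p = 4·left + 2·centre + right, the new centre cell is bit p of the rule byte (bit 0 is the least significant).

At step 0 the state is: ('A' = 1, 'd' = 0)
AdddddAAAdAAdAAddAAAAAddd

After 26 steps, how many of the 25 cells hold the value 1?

gen 0: AdddddAAAdAAdAAddAAAAAddd
gen 1: AAdddAAAddAddAdAAAAAAdAdA
gen 2: AdAdAAAdAAAAAAdAAAAAddAdA
gen 3: ddAdAAddAAAAAddAAAAdAAAdA
gen 4: AAAdAdAAAAAAdAAAAAddAAddA
gen 5: AAddAdAAAAAddAAAAdAAAdAAA
gen 6: AdAAAdAAAAdAAAAAddAAddAAA
gen 7: ddAAddAAAddAAAAdAAAdAAAAA
gen 8: AAAdAAAAdAAAAAddAAddAAAAd
gen 9: AAddAAAddAAAAdAAAdAAAAAdd
gen 10: AdAAAAdAAAAAddAAddAAAAdAA
gen 11: ddAAAddAAAAdAAAdAAAAAddAA
gen 12: AAAAdAAAAAddAAddAAAAdAAAd
gen 13: AAAddAAAAdAAAdAAAAAddAAdd
gen 14: AAdAAAAAddAAddAAAAdAAAdAA
gen 15: AddAAAAdAAAdAAAAAddAAddAA
gen 16: dAAAAAddAAddAAAAdAAAdAAAA
gen 17: dAAAAdAAAdAAAAAddAAddAAAd
gen 18: AAAAddAAddAAAAdAAAdAAAAdA
gen 19: AAAdAAAdAAAAAddAAddAAAddA
gen 20: AAddAAddAAAAdAAAdAAAAdAAA
gen 21: AdAAAdAAAAAddAAddAAAddAAA
gen 22: ddAAddAAAAdAAAdAAAAdAAAAA
gen 23: AAAdAAAAAddAAddAAAddAAAAd
gen 24: AAddAAAAdAAAdAAAAdAAAAAdd
gen 25: AdAAAAAddAAddAAAddAAAAdAA
gen 26: ddAAAAdAAAdAAAAdAAAAAddAA

18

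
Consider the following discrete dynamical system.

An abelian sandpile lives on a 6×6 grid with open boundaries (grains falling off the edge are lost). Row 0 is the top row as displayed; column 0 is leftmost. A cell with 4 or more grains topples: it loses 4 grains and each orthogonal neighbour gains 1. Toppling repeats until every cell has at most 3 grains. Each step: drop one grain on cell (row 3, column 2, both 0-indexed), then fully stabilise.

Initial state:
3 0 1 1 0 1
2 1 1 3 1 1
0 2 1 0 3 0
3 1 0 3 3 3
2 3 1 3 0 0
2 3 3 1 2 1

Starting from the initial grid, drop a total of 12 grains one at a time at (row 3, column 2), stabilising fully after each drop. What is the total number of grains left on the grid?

60

gen 0: 3 0 1 1 0 1
2 1 1 3 1 1
0 2 1 0 3 0
3 1 0 3 3 3
2 3 1 3 0 0
2 3 3 1 2 1
gen 1: 3 0 1 1 0 1
2 1 1 3 1 1
0 2 1 0 3 0
3 1 1 3 3 3
2 3 1 3 0 0
2 3 3 1 2 1
gen 2: 3 0 1 1 0 1
2 1 1 3 1 1
0 2 1 0 3 0
3 1 2 3 3 3
2 3 1 3 0 0
2 3 3 1 2 1
gen 3: 3 0 1 1 0 1
2 1 1 3 1 1
0 2 1 0 3 0
3 1 3 3 3 3
2 3 1 3 0 0
2 3 3 1 2 1
gen 4: 3 0 1 1 0 1
2 1 1 3 2 1
0 2 2 2 0 2
3 2 1 2 2 0
2 3 3 0 2 1
2 3 3 2 2 1
gen 5: 3 0 1 1 0 1
2 1 1 3 2 1
0 2 2 2 0 2
3 2 2 2 2 0
2 3 3 0 2 1
2 3 3 2 2 1
gen 6: 3 0 1 1 0 1
2 1 1 3 2 1
0 2 2 2 0 2
3 2 3 2 2 0
2 3 3 0 2 1
2 3 3 2 2 1
gen 7: 3 0 1 1 0 1
2 1 1 3 2 1
1 3 3 2 0 2
1 1 2 3 2 0
1 3 2 1 2 1
0 2 1 3 2 1
gen 8: 3 0 1 1 0 1
2 1 1 3 2 1
1 3 3 2 0 2
1 1 3 3 2 0
1 3 2 1 2 1
0 2 1 3 2 1
gen 9: 3 0 1 2 0 1
2 2 3 0 3 1
2 0 2 1 1 2
1 3 2 1 3 0
1 3 3 2 2 1
0 2 1 3 2 1
gen 10: 3 0 1 2 0 1
2 2 3 0 3 1
2 0 2 1 1 2
1 3 3 1 3 0
1 3 3 2 2 1
0 2 1 3 2 1
gen 11: 3 0 1 2 0 1
2 2 3 0 3 1
2 1 3 1 1 2
2 1 2 2 3 0
2 1 1 3 2 1
0 3 2 3 2 1
gen 12: 3 0 1 2 0 1
2 2 3 0 3 1
2 1 3 1 1 2
2 1 3 2 3 0
2 1 1 3 2 1
0 3 2 3 2 1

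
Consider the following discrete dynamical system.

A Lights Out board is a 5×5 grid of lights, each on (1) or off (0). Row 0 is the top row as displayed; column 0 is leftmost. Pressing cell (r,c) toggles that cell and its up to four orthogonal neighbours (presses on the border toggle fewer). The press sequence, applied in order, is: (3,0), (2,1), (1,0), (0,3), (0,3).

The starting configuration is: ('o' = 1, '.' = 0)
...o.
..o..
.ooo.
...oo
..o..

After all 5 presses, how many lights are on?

0) ...o.
..o..
.ooo.
...oo
..o..
1) ...o.
..o..
oooo.
oo.oo
o.o..
2) ...o.
.oo..
...o.
o..oo
o.o..
3) o..o.
o.o..
o..o.
o..oo
o.o..
4) o.o.o
o.oo.
o..o.
o..oo
o.o..
5) o..o.
o.o..
o..o.
o..oo
o.o..

11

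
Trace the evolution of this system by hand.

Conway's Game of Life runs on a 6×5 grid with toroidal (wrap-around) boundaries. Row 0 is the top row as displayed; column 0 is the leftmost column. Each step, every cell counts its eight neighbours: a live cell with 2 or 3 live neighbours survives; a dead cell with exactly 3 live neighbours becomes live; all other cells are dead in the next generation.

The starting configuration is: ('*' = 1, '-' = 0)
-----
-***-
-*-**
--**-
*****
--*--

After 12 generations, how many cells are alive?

4

k=0  -----
-***-
-*-**
--**-
*****
--*--
k=1  -*-*-
**-**
**--*
-----
*---*
*-*-*
k=2  -----
---*-
-***-
-*---
**-**
--*--
k=3  -----
---*-
-*-*-
-----
**-**
*****
k=4  **---
--*--
--*--
-*-*-
-----
-----
k=5  -*---
--*--
-***-
--*--
-----
-----
k=6  -----
---*-
-*-*-
-***-
-----
-----
k=7  -----
--*--
-*-**
-*-*-
--*--
-----
k=8  -----
--**-
**-**
**-**
--*--
-----
k=9  -----
****-
-----
-----
*****
-----
k=10  -**--
-**--
-**--
*****
*****
*****
k=11  ----*
*--*-
----*
-----
-----
-----
k=12  ----*
*--*-
----*
-----
-----
-----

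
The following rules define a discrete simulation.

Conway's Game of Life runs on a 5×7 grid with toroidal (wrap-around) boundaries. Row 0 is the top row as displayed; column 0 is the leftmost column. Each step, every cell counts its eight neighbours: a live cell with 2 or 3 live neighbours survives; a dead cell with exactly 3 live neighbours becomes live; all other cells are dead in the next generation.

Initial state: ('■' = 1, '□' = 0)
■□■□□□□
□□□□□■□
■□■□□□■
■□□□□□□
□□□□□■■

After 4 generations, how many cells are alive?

7

k=0  ■□■□□□□
□□□□□■□
■□■□□□■
■□□□□□□
□□□□□■■
k=1  □□□□□■□
■□□□□□□
■■□□□□■
■■□□□■□
■■□□□□■
k=2  □■□□□□□
■■□□□□□
□□□□□□□
□□■□□■□
□■□□□■□
k=3  □■■□□□□
■■□□□□□
□■□□□□□
□□□□□□□
□■■□□□□
k=4  □□□□□□□
■□□□□□□
■■□□□□□
□■■□□□□
□■■□□□□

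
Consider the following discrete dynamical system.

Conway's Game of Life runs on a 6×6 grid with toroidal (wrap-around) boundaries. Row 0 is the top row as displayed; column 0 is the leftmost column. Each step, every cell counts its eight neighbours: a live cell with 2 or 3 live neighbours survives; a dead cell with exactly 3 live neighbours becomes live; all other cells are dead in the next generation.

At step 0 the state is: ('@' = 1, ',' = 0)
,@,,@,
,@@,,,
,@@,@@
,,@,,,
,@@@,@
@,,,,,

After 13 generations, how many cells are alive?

0) ,@,,@,
,@@,,,
,@@,@@
,,@,,,
,@@@,@
@,,,,,
1) @@@,,,
,,,,@@
@,,,,,
,,,,,@
@@@@,,
@,,@@@
2) ,@@,,,
,,,,,@
@,,,@,
,,@,,@
,@@@,,
,,,,@,
3) ,,,,,,
@@,,,@
@,,,@,
@,@,@@
,@@@@,
,,,,,,
4) @,,,,,
@@,,,@
,,,@@,
@,@,,,
@@@,@,
,,@@,,
5) @,@,,@
@@,,@@
,,@@@,
@,@,@,
@,,,,@
@,@@,@
6) ,,@,,,
,,,,,,
,,@,,,
@,@,@,
,,@,,,
,,@@,,
7) ,,@@,,
,,,,,,
,@,@,,
,,@,,,
,,@,,,
,@@@,,
8) ,@,@,,
,,,@,,
,,@,,,
,@@@,,
,,,,,,
,@,,,,
9) ,,,,,,
,,,@,,
,@,,,,
,@@@,,
,@,,,,
,,@,,,
10) ,,,,,,
,,,,,,
,@,@,,
@@,,,,
,@,@,,
,,,,,,
11) ,,,,,,
,,,,,,
@@@,,,
@@,,,,
@@@,,,
,,,,,,
12) ,,,,,,
,@,,,,
@,@,,,
,,,,,@
@,@,,,
,@,,,,
13) ,,,,,,
,@,,,,
@@,,,,
@,,,,@
@@,,,,
,@,,,,

8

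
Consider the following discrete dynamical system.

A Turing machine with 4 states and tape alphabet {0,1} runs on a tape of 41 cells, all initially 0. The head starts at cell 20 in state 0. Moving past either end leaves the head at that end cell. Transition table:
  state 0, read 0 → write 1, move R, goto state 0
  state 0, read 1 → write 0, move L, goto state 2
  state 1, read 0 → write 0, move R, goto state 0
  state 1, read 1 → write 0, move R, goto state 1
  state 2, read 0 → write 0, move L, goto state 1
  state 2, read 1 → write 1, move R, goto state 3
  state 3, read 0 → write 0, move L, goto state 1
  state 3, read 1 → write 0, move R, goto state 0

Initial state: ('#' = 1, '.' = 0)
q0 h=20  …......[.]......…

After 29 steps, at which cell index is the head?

38

[0] q0 h=20  …......[.]......…
[1] q0 h=21  ….....#[.]......…
[2] q0 h=22  …....##[.]......…
[3] q0 h=23  …...###[.]......…
[4] q0 h=24  …..####[.]......…
[5] q0 h=25  ….#####[.]......…
[6] q0 h=26  …######[.]......…
[7] q0 h=27  …######[.]......…
[8] q0 h=28  …######[.]......…
[9] q0 h=29  …######[.]......…
[10] q0 h=30  …######[.]......…
[11] q0 h=31  …######[.]......…
[12] q0 h=32  …######[.]......…
[13] q0 h=33  …######[.]......…
[14] q0 h=34  …######[.]......|
[15] q0 h=35  …######[.].....|
[16] q0 h=36  …######[.]....|
[17] q0 h=37  …######[.]...|
[18] q0 h=38  …######[.]..|
[19] q0 h=39  …######[.].|
[20] q0 h=40  …######[.]|
[21] q0 h=40  …######[#]|
[22] q2 h=39  …######[#].|
[23] q3 h=40  …######[.]|
[24] q1 h=39  …######[#].|
[25] q1 h=40  …#####.[.]|
[26] q0 h=40  …#####.[.]|
[27] q0 h=40  …#####.[#]|
[28] q2 h=39  …######[.].|
[29] q1 h=38  …######[#]..|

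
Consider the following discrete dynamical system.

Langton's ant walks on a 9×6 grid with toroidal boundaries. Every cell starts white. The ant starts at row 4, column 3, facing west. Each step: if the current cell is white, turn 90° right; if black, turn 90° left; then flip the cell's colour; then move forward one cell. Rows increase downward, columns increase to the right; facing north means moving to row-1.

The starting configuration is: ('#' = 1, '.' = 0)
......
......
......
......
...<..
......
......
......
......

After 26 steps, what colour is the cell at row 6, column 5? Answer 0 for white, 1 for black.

k=0  ......
......
......
......
...<..
......
......
......
......
k=1  ......
......
......
...^..
...#..
......
......
......
......
k=2  ......
......
......
...#>.
...#..
......
......
......
......
k=3  ......
......
......
...##.
...#v.
......
......
......
......
k=4  ......
......
......
...##.
...<#.
......
......
......
......
k=5  ......
......
......
...##.
....#.
...v..
......
......
......
k=6  ......
......
......
...##.
....#.
..<#..
......
......
......
k=7  ......
......
......
...##.
..^.#.
..##..
......
......
......
k=8  ......
......
......
...##.
..#>#.
..##..
......
......
......
k=9  ......
......
......
...##.
..###.
..#v..
......
......
......
k=10  ......
......
......
...##.
..###.
..#.>.
......
......
......
k=11  ......
......
......
...##.
..###.
..#.#.
....v.
......
......
k=12  ......
......
......
...##.
..###.
..#.#.
...<#.
......
......
k=13  ......
......
......
...##.
..###.
..#^#.
...##.
......
......
k=14  ......
......
......
...##.
..###.
..##>.
...##.
......
......
k=15  ......
......
......
...##.
..##^.
..##..
...##.
......
......
k=16  ......
......
......
...##.
..#<..
..##..
...##.
......
......
k=17  ......
......
......
...##.
..#...
..#v..
...##.
......
......
k=18  ......
......
......
...##.
..#...
..#.>.
...##.
......
......
k=19  ......
......
......
...##.
..#...
..#.#.
...#v.
......
......
k=20  ......
......
......
...##.
..#...
..#.#.
...#.>
......
......
k=21  ......
......
......
...##.
..#...
..#.#.
...#.#
.....v
......
k=22  ......
......
......
...##.
..#...
..#.#.
...#.#
....<#
......
k=23  ......
......
......
...##.
..#...
..#.#.
...#^#
....##
......
k=24  ......
......
......
...##.
..#...
..#.#.
...##>
....##
......
k=25  ......
......
......
...##.
..#...
..#.#^
...##.
....##
......
k=26  ......
......
......
...##.
..#...
>.#.##
...##.
....##
......

0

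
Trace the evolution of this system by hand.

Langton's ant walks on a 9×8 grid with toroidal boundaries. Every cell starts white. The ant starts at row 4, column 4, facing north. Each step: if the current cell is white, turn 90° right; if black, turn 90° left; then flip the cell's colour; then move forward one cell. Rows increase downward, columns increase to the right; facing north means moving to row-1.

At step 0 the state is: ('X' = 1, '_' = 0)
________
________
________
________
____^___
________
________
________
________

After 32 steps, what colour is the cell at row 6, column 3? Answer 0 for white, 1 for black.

0

step 0: ________
________
________
________
____^___
________
________
________
________
step 1: ________
________
________
________
____X>__
________
________
________
________
step 2: ________
________
________
________
____XX__
_____v__
________
________
________
step 3: ________
________
________
________
____XX__
____<X__
________
________
________
step 4: ________
________
________
________
____^X__
____XX__
________
________
________
step 5: ________
________
________
________
___<_X__
____XX__
________
________
________
step 6: ________
________
________
___^____
___X_X__
____XX__
________
________
________
step 7: ________
________
________
___X>___
___X_X__
____XX__
________
________
________
step 8: ________
________
________
___XX___
___XvX__
____XX__
________
________
________
step 9: ________
________
________
___XX___
___<XX__
____XX__
________
________
________
step 10: ________
________
________
___XX___
____XX__
___vXX__
________
________
________
step 11: ________
________
________
___XX___
____XX__
__<XXX__
________
________
________
step 12: ________
________
________
___XX___
__^_XX__
__XXXX__
________
________
________
step 13: ________
________
________
___XX___
__X>XX__
__XXXX__
________
________
________
step 14: ________
________
________
___XX___
__XXXX__
__XvXX__
________
________
________
step 15: ________
________
________
___XX___
__XXXX__
__X_>X__
________
________
________
step 16: ________
________
________
___XX___
__XX^X__
__X__X__
________
________
________
step 17: ________
________
________
___XX___
__X<_X__
__X__X__
________
________
________
step 18: ________
________
________
___XX___
__X__X__
__Xv_X__
________
________
________
step 19: ________
________
________
___XX___
__X__X__
__<X_X__
________
________
________
step 20: ________
________
________
___XX___
__X__X__
___X_X__
__v_____
________
________
step 21: ________
________
________
___XX___
__X__X__
___X_X__
_<X_____
________
________
step 22: ________
________
________
___XX___
__X__X__
_^_X_X__
_XX_____
________
________
step 23: ________
________
________
___XX___
__X__X__
_X>X_X__
_XX_____
________
________
step 24: ________
________
________
___XX___
__X__X__
_XXX_X__
_Xv_____
________
________
step 25: ________
________
________
___XX___
__X__X__
_XXX_X__
_X_>____
________
________
step 26: ________
________
________
___XX___
__X__X__
_XXX_X__
_X_X____
___v____
________
step 27: ________
________
________
___XX___
__X__X__
_XXX_X__
_X_X____
__<X____
________
step 28: ________
________
________
___XX___
__X__X__
_XXX_X__
_X^X____
__XX____
________
step 29: ________
________
________
___XX___
__X__X__
_XXX_X__
_XX>____
__XX____
________
step 30: ________
________
________
___XX___
__X__X__
_XX^_X__
_XX_____
__XX____
________
step 31: ________
________
________
___XX___
__X__X__
_X<__X__
_XX_____
__XX____
________
step 32: ________
________
________
___XX___
__X__X__
_X___X__
_Xv_____
__XX____
________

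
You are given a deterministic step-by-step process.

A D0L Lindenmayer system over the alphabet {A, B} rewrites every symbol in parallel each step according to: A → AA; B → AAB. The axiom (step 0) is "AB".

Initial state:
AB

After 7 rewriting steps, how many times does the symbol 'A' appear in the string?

t=0: AB
t=1: AAAAB
t=2: AAAAAAAAAAB
t=3: AAAAAAAAAAAAAAAAAAAAAAB
t=4: AAAAAAAAAAAAAAAAAAAAAAAAAAAAAAAAAAAAAAAAAAAAAAB
t=5: AAAAAAAAAAAAAAAAAAAAAAAAAAAAAAAAAAAAAAAAAAAAAAAAAAAAAAAAAAAAAAAAAAAAAAAAAAAAAAAAAAAAAAAAAAAAAAB
t=6: AAAAAAAAAAAAAAAAAAAAAAAAAAAAAAAAAAAAAAAAAAAAAAAAAAAAAAAAAA…AAAAAAAAAAAAAAAAAAAAAAAAAAAAAAAAAAAAAAAAAAAAAAAAAAAAAAAAAB  (len 191)
t=7: AAAAAAAAAAAAAAAAAAAAAAAAAAAAAAAAAAAAAAAAAAAAAAAAAAAAAAAAAA…AAAAAAAAAAAAAAAAAAAAAAAAAAAAAAAAAAAAAAAAAAAAAAAAAAAAAAAAAB  (len 383)

382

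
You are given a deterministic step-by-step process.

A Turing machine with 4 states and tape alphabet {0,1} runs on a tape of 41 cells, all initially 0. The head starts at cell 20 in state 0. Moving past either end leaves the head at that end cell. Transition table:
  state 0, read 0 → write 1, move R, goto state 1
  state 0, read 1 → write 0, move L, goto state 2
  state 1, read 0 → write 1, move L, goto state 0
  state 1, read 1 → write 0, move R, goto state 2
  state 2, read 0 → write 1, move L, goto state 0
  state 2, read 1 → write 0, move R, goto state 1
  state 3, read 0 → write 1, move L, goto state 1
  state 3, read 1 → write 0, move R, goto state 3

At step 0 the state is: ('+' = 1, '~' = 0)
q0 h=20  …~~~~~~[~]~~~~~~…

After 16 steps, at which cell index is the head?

step 0: q0 h=20  …~~~~~~[~]~~~~~~…
step 1: q1 h=21  …~~~~~+[~]~~~~~~…
step 2: q0 h=20  …~~~~~~[+]+~~~~~…
step 3: q2 h=19  …~~~~~~[~]~+~~~~…
step 4: q0 h=18  …~~~~~~[~]+~+~~~…
step 5: q1 h=19  …~~~~~+[+]~+~~~~…
step 6: q2 h=20  …~~~~+~[~]+~~~~~…
step 7: q0 h=19  …~~~~~+[~]++~~~~…
step 8: q1 h=20  …~~~~++[+]+~~~~~…
step 9: q2 h=21  …~~~++~[+]~~~~~~…
step 10: q1 h=22  …~~++~~[~]~~~~~~…
step 11: q0 h=21  …~~~++~[~]+~~~~~…
step 12: q1 h=22  …~~++~+[+]~~~~~~…
step 13: q2 h=23  …~++~+~[~]~~~~~~…
step 14: q0 h=22  …~~++~+[~]+~~~~~…
step 15: q1 h=23  …~++~++[+]~~~~~~…
step 16: q2 h=24  …++~++~[~]~~~~~~…

24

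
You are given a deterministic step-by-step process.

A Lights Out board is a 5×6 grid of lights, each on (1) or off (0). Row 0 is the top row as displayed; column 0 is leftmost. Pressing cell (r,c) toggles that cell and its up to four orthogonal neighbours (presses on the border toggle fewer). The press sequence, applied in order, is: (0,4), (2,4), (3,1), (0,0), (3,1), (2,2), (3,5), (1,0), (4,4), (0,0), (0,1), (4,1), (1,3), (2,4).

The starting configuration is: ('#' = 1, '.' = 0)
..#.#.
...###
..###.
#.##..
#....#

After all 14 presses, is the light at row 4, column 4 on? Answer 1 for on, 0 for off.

1

[0] ..#.#.
...###
..###.
#.##..
#....#
[1] ..##.#
...#.#
..###.
#.##..
#....#
[2] ..##.#
...###
..#..#
#.###.
#....#
[3] ..##.#
...###
.##..#
.#.##.
##...#
[4] ####.#
#..###
.##..#
.#.##.
##...#
[5] ####.#
#..###
..#..#
#.###.
#....#
[6] ####.#
#.####
.#.#.#
#..##.
#....#
[7] ####.#
#.####
.#.#..
#..#.#
#.....
[8] .###.#
.#####
##.#..
#..#.#
#.....
[9] .###.#
.#####
##.#..
#..###
#..###
[10] #.##.#
######
##.#..
#..###
#..###
[11] .#.#.#
#.####
##.#..
#..###
#..###
[12] .#.#.#
#.####
##.#..
##.###
.#####
[13] .#...#
#....#
##....
##.###
.#####
[14] .#...#
#...##
##.###
##.#.#
.#####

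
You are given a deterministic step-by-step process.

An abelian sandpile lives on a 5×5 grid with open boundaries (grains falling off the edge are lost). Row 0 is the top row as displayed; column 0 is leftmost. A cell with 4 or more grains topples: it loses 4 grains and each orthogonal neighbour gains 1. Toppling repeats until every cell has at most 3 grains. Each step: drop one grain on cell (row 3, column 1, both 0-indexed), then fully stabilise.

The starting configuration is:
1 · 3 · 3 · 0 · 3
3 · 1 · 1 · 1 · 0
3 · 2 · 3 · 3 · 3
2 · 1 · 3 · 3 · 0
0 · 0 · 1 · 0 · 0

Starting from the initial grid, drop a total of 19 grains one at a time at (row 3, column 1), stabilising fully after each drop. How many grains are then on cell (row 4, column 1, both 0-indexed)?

1

step 0: 1 · 3 · 3 · 0 · 3
3 · 1 · 1 · 1 · 0
3 · 2 · 3 · 3 · 3
2 · 1 · 3 · 3 · 0
0 · 0 · 1 · 0 · 0
step 1: 1 · 3 · 3 · 0 · 3
3 · 1 · 1 · 1 · 0
3 · 2 · 3 · 3 · 3
2 · 2 · 3 · 3 · 0
0 · 0 · 1 · 0 · 0
step 2: 1 · 3 · 3 · 0 · 3
3 · 1 · 1 · 1 · 0
3 · 2 · 3 · 3 · 3
2 · 3 · 3 · 3 · 0
0 · 0 · 1 · 0 · 0
step 3: 2 · 3 · 3 · 0 · 3
0 · 3 · 2 · 2 · 1
2 · 1 · 2 · 2 · 0
0 · 3 · 2 · 1 · 2
1 · 1 · 2 · 1 · 0
step 4: 2 · 3 · 3 · 0 · 3
0 · 3 · 2 · 2 · 1
2 · 2 · 2 · 2 · 0
1 · 0 · 3 · 1 · 2
1 · 2 · 2 · 1 · 0
step 5: 2 · 3 · 3 · 0 · 3
0 · 3 · 2 · 2 · 1
2 · 2 · 2 · 2 · 0
1 · 1 · 3 · 1 · 2
1 · 2 · 2 · 1 · 0
step 6: 2 · 3 · 3 · 0 · 3
0 · 3 · 2 · 2 · 1
2 · 2 · 2 · 2 · 0
1 · 2 · 3 · 1 · 2
1 · 2 · 2 · 1 · 0
step 7: 2 · 3 · 3 · 0 · 3
0 · 3 · 2 · 2 · 1
2 · 2 · 2 · 2 · 0
1 · 3 · 3 · 1 · 2
1 · 2 · 2 · 1 · 0
step 8: 2 · 3 · 3 · 0 · 3
0 · 3 · 2 · 2 · 1
2 · 3 · 3 · 2 · 0
2 · 1 · 0 · 2 · 2
1 · 3 · 3 · 1 · 0
step 9: 2 · 3 · 3 · 0 · 3
0 · 3 · 2 · 2 · 1
2 · 3 · 3 · 2 · 0
2 · 2 · 0 · 2 · 2
1 · 3 · 3 · 1 · 0
step 10: 2 · 3 · 3 · 0 · 3
0 · 3 · 2 · 2 · 1
2 · 3 · 3 · 2 · 0
2 · 3 · 0 · 2 · 2
1 · 3 · 3 · 1 · 0
step 11: 3 · 1 · 1 · 1 · 3
1 · 2 · 1 · 3 · 1
3 · 2 · 1 · 3 · 0
3 · 2 · 3 · 2 · 2
2 · 1 · 0 · 2 · 0
step 12: 3 · 1 · 1 · 1 · 3
1 · 2 · 1 · 3 · 1
3 · 2 · 1 · 3 · 0
3 · 3 · 3 · 2 · 2
2 · 1 · 0 · 2 · 0
step 13: 3 · 1 · 1 · 1 · 3
2 · 3 · 1 · 3 · 1
1 · 0 · 3 · 3 · 0
1 · 3 · 0 · 3 · 2
3 · 2 · 1 · 2 · 0
step 14: 3 · 1 · 1 · 1 · 3
2 · 3 · 1 · 3 · 1
1 · 1 · 3 · 3 · 0
2 · 0 · 1 · 3 · 2
3 · 3 · 1 · 2 · 0
step 15: 3 · 1 · 1 · 1 · 3
2 · 3 · 1 · 3 · 1
1 · 1 · 3 · 3 · 0
2 · 1 · 1 · 3 · 2
3 · 3 · 1 · 2 · 0
step 16: 3 · 1 · 1 · 1 · 3
2 · 3 · 1 · 3 · 1
1 · 1 · 3 · 3 · 0
2 · 2 · 1 · 3 · 2
3 · 3 · 1 · 2 · 0
step 17: 3 · 1 · 1 · 1 · 3
2 · 3 · 1 · 3 · 1
1 · 1 · 3 · 3 · 0
2 · 3 · 1 · 3 · 2
3 · 3 · 1 · 2 · 0
step 18: 3 · 1 · 1 · 1 · 3
2 · 3 · 1 · 3 · 1
2 · 2 · 3 · 3 · 0
0 · 2 · 2 · 3 · 2
1 · 1 · 2 · 2 · 0
step 19: 3 · 1 · 1 · 1 · 3
2 · 3 · 1 · 3 · 1
2 · 2 · 3 · 3 · 0
0 · 3 · 2 · 3 · 2
1 · 1 · 2 · 2 · 0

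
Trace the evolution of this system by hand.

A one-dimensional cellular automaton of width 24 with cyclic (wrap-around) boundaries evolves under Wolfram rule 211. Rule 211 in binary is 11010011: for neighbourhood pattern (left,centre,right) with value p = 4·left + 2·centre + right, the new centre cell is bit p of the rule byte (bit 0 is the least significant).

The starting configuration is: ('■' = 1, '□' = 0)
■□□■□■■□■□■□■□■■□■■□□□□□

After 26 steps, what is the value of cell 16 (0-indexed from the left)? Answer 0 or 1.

0) ■□□■□■■□■□■□■□■■□■■□□□□□
1) □■■□□□■□□□□□□□□■□□■■■■■■
2) □□■■■■□■■■■■■■■□■■□■■■■■
3) ■■□■■■□□■■■■■■■□□■□□■■■■
4) ■■□□■■■■□■■■■■■■■□■■□■■■
5) ■■■■□■■■□□■■■■■■■□□■□□■■
6) ■■■■□□■■■■□■■■■■■■■□■■□■
7) ■■■■■■□■■■□□■■■■■■■□□■□□
8) □■■■■■□□■■■■□■■■■■■■■□■■
9) □□■■■■■■□■■■□□■■■■■■■□□■
10) ■■□■■■■■□□■■■■□■■■■■■■■□
11) □■□□■■■■■■□■■■□□■■■■■■■□
12) ■□■■□■■■■■□□■■■■□■■■■■■■
13) ■□□■□□■■■■■■□■■■□□■■■■■■
14) ■■■□■■□■■■■■□□■■■■□■■■■■
15) ■■■□□■□□■■■■■■□■■■□□■■■■
16) ■■■■■□■■□■■■■■□□■■■■□■■■
17) ■■■■■□□■□□■■■■■■□■■■□□■■
18) ■■■■■■■□■■□■■■■■□□■■■■□■
19) ■■■■■■■□□■□□■■■■■■□■■■□□
20) □■■■■■■■■□■■□■■■■■□□■■■■
21) □□■■■■■■■□□■□□■■■■■■□■■■
22) ■■□■■■■■■■■□■■□■■■■■□□■■
23) ■■□□■■■■■■■□□■□□■■■■■■□■
24) ■■■■□■■■■■■■■□■■□■■■■■□□
25) □■■■□□■■■■■■■□□■□□■■■■■■
26) □□■■■■□■■■■■■■■□■■□■■■■■

1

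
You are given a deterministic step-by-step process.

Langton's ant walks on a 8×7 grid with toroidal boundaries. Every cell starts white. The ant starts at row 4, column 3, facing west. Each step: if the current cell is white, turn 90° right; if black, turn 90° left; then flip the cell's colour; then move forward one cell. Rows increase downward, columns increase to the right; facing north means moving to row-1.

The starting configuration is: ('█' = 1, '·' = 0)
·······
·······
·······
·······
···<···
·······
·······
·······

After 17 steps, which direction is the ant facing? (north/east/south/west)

step 0: ·······
·······
·······
·······
···<···
·······
·······
·······
step 1: ·······
·······
·······
···^···
···█···
·······
·······
·······
step 2: ·······
·······
·······
···█>··
···█···
·······
·······
·······
step 3: ·······
·······
·······
···██··
···█v··
·······
·······
·······
step 4: ·······
·······
·······
···██··
···<█··
·······
·······
·······
step 5: ·······
·······
·······
···██··
····█··
···v···
·······
·······
step 6: ·······
·······
·······
···██··
····█··
··<█···
·······
·······
step 7: ·······
·······
·······
···██··
··^·█··
··██···
·······
·······
step 8: ·······
·······
·······
···██··
··█>█··
··██···
·······
·······
step 9: ·······
·······
·······
···██··
··███··
··█v···
·······
·······
step 10: ·······
·······
·······
···██··
··███··
··█·>··
·······
·······
step 11: ·······
·······
·······
···██··
··███··
··█·█··
····v··
·······
step 12: ·······
·······
·······
···██··
··███··
··█·█··
···<█··
·······
step 13: ·······
·······
·······
···██··
··███··
··█^█··
···██··
·······
step 14: ·······
·······
·······
···██··
··███··
··██>··
···██··
·······
step 15: ·······
·······
·······
···██··
··██^··
··██···
···██··
·······
step 16: ·······
·······
·······
···██··
··█<···
··██···
···██··
·······
step 17: ·······
·······
·······
···██··
··█····
··█v···
···██··
·······

south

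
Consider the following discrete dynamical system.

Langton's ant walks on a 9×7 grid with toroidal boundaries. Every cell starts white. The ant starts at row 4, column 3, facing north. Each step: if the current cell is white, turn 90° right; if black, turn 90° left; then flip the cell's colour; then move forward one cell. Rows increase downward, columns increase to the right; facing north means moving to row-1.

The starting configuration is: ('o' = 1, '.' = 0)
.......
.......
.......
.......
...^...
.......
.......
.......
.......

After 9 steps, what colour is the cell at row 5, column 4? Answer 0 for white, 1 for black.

1

[0] .......
.......
.......
.......
...^...
.......
.......
.......
.......
[1] .......
.......
.......
.......
...o>..
.......
.......
.......
.......
[2] .......
.......
.......
.......
...oo..
....v..
.......
.......
.......
[3] .......
.......
.......
.......
...oo..
...<o..
.......
.......
.......
[4] .......
.......
.......
.......
...^o..
...oo..
.......
.......
.......
[5] .......
.......
.......
.......
..<.o..
...oo..
.......
.......
.......
[6] .......
.......
.......
..^....
..o.o..
...oo..
.......
.......
.......
[7] .......
.......
.......
..o>...
..o.o..
...oo..
.......
.......
.......
[8] .......
.......
.......
..oo...
..ovo..
...oo..
.......
.......
.......
[9] .......
.......
.......
..oo...
..<oo..
...oo..
.......
.......
.......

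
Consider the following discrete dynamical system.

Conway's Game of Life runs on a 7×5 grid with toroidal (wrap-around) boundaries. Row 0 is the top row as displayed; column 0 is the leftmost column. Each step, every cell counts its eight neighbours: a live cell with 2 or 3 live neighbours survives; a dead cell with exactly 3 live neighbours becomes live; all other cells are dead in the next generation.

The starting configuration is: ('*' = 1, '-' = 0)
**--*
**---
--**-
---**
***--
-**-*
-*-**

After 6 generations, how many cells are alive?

6

step 0: **--*
**---
--**-
---**
***--
-**-*
-*-**
step 1: ---*-
---*-
****-
*---*
-----
----*
-----
step 2: -----
-*-*-
****-
*-***
*---*
-----
-----
step 3: -----
**-**
-----
-----
**---
-----
-----
step 4: *---*
*---*
*---*
-----
-----
-----
-----
step 5: *---*
-*-*-
*---*
-----
-----
-----
-----
step 6: *---*
-*-*-
*---*
-----
-----
-----
-----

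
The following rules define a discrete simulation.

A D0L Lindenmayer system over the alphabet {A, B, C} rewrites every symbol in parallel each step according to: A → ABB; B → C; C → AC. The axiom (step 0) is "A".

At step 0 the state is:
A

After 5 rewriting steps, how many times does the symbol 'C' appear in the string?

k=0  A
k=1  ABB
k=2  ABBCC
k=3  ABBCCACAC
k=4  ABBCCACACABBACABBAC
k=5  ABBCCACACABBACABBACABBCCABBACABBCCABBAC

12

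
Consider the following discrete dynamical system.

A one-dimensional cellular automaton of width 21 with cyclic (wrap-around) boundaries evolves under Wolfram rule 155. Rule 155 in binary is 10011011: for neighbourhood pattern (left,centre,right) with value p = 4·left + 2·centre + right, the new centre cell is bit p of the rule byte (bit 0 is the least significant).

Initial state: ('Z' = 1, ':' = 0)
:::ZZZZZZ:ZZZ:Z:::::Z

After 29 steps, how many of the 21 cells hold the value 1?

16

gen 0: :::ZZZZZZ:ZZZ:Z:::::Z
gen 1: ZZZZZZZZ::ZZ:::ZZZZZ:
gen 2: ZZZZZZZ:ZZZ:ZZZZZZZ::
gen 3: ZZZZZZ::ZZ::ZZZZZZ:ZZ
gen 4: ZZZZZ:ZZZ:ZZZZZZZ::ZZ
gen 5: ZZZZ::ZZ::ZZZZZZ:ZZZZ
gen 6: ZZZ:ZZZ:ZZZZZZZ::ZZZZ
gen 7: ZZ::ZZ::ZZZZZZ:ZZZZZZ
gen 8: Z:ZZZ:ZZZZZZZ::ZZZZZZ
gen 9: ::ZZ::ZZZZZZ:ZZZZZZZZ
gen 10: ZZZ:ZZZZZZZ::ZZZZZZZ:
gen 11: ZZ::ZZZZZZ:ZZZZZZZZ::
gen 12: Z:ZZZZZZZ::ZZZZZZZ:ZZ
gen 13: ::ZZZZZZ:ZZZZZZZZ::ZZ
gen 14: ZZZZZZZ::ZZZZZZZ:ZZZ:
gen 15: ZZZZZZ:ZZZZZZZZ::ZZ::
gen 16: ZZZZZ::ZZZZZZZ:ZZZ:ZZ
gen 17: ZZZZ:ZZZZZZZZ::ZZ::ZZ
gen 18: ZZZ::ZZZZZZZ:ZZZ:ZZZZ
gen 19: ZZ:ZZZZZZZZ::ZZ::ZZZZ
gen 20: Z::ZZZZZZZ:ZZZ:ZZZZZZ
gen 21: :ZZZZZZZZ::ZZ::ZZZZZZ
gen 22: :ZZZZZZZ:ZZZ:ZZZZZZZ:
gen 23: ZZZZZZZ::ZZ::ZZZZZZ:Z
gen 24: ZZZZZZ:ZZZ:ZZZZZZZ::Z
gen 25: ZZZZZ::ZZ::ZZZZZZ:ZZZ
gen 26: ZZZZ:ZZZ:ZZZZZZZ::ZZZ
gen 27: ZZZ::ZZ::ZZZZZZ:ZZZZZ
gen 28: ZZ:ZZZ:ZZZZZZZ::ZZZZZ
gen 29: Z::ZZ::ZZZZZZ:ZZZZZZZ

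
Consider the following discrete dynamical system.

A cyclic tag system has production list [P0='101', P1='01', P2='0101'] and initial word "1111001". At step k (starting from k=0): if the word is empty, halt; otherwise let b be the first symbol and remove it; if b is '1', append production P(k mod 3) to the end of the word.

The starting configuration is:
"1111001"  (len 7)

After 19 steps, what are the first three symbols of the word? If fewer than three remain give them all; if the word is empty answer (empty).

step 0: "1111001"  (len 7)
step 1: "111001101"  (len 9)
step 2: "1100110101"  (len 10)
step 3: "1001101010101"  (len 13)
step 4: "001101010101101"  (len 15)
step 5: "01101010101101"  (len 14)
step 6: "1101010101101"  (len 13)
step 7: "101010101101101"  (len 15)
step 8: "0101010110110101"  (len 16)
step 9: "101010110110101"  (len 15)
step 10: "01010110110101101"  (len 17)
step 11: "1010110110101101"  (len 16)
step 12: "0101101101011010101"  (len 19)
step 13: "101101101011010101"  (len 18)
step 14: "0110110101101010101"  (len 19)
step 15: "110110101101010101"  (len 18)
step 16: "10110101101010101101"  (len 20)
step 17: "011010110101010110101"  (len 21)
step 18: "11010110101010110101"  (len 20)
step 19: "1010110101010110101101"  (len 22)

101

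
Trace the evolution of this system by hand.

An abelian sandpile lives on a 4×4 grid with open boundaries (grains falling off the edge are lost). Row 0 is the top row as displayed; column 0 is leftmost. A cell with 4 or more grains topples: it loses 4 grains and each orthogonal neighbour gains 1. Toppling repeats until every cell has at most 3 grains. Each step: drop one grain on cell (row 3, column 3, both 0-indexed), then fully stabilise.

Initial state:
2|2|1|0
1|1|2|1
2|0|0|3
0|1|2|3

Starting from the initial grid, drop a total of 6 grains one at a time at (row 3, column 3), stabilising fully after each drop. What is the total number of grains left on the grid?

step 0: 2|2|1|0
1|1|2|1
2|0|0|3
0|1|2|3
step 1: 2|2|1|0
1|1|2|2
2|0|1|0
0|1|3|1
step 2: 2|2|1|0
1|1|2|2
2|0|1|0
0|1|3|2
step 3: 2|2|1|0
1|1|2|2
2|0|1|0
0|1|3|3
step 4: 2|2|1|0
1|1|2|2
2|0|2|1
0|2|0|1
step 5: 2|2|1|0
1|1|2|2
2|0|2|1
0|2|0|2
step 6: 2|2|1|0
1|1|2|2
2|0|2|1
0|2|0|3

21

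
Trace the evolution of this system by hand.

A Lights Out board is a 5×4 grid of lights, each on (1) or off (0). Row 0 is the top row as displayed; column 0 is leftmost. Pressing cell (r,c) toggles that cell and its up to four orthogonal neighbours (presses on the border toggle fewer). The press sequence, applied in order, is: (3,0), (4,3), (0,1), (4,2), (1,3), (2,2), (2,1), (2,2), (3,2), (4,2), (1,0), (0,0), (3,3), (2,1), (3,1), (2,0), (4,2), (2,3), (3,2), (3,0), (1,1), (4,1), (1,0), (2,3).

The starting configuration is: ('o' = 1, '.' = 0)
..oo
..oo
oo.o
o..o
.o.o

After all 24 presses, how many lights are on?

k=0  ..oo
..oo
oo.o
o..o
.o.o
k=1  ..oo
..oo
.o.o
.o.o
oo.o
k=2  ..oo
..oo
.o.o
.o..
ooo.
k=3  oo.o
.ooo
.o.o
.o..
ooo.
k=4  oo.o
.ooo
.o.o
.oo.
o..o
k=5  oo..
.o..
.o..
.oo.
o..o
k=6  oo..
.oo.
..oo
.o..
o..o
k=7  oo..
..o.
oo.o
....
o..o
k=8  oo..
....
o.o.
..o.
o..o
k=9  oo..
....
o...
.o.o
o.oo
k=10  oo..
....
o...
.ooo
oo..
k=11  .o..
oo..
....
.ooo
oo..
k=12  o...
.o..
....
.ooo
oo..
k=13  o...
.o..
...o
.o..
oo.o
k=14  o...
....
oooo
....
oo.o
k=15  o...
....
o.oo
ooo.
o..o
k=16  o...
o...
.ooo
.oo.
o..o
k=17  o...
o...
.ooo
.o..
ooo.
k=18  o...
o..o
.o..
.o.o
ooo.
k=19  o...
o..o
.oo.
..o.
oo..
k=20  o...
o..o
ooo.
ooo.
.o..
k=21  oo..
.ooo
o.o.
ooo.
.o..
k=22  oo..
.ooo
o.o.
o.o.
o.o.
k=23  .o..
o.oo
..o.
o.o.
o.o.
k=24  .o..
o.o.
...o
o.oo
o.o.

9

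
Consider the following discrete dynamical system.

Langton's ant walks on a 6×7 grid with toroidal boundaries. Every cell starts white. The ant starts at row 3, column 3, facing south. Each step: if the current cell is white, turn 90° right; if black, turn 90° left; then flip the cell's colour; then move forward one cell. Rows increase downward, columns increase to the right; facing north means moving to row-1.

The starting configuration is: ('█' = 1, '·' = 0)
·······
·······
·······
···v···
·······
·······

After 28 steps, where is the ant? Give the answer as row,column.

step 0: ·······
·······
·······
···v···
·······
·······
step 1: ·······
·······
·······
··<█···
·······
·······
step 2: ·······
·······
··^····
··██···
·······
·······
step 3: ·······
·······
··█>···
··██···
·······
·······
step 4: ·······
·······
··██···
··█v···
·······
·······
step 5: ·······
·······
··██···
··█·>··
·······
·······
step 6: ·······
·······
··██···
··█·█··
····v··
·······
step 7: ·······
·······
··██···
··█·█··
···<█··
·······
step 8: ·······
·······
··██···
··█^█··
···██··
·······
step 9: ·······
·······
··██···
··██>··
···██··
·······
step 10: ·······
·······
··██^··
··██···
···██··
·······
step 11: ·······
·······
··███>·
··██···
···██··
·······
step 12: ·······
·······
··████·
··██·v·
···██··
·······
step 13: ·······
·······
··████·
··██<█·
···██··
·······
step 14: ·······
·······
··██^█·
··████·
···██··
·······
step 15: ·······
·······
··█<·█·
··████·
···██··
·······
step 16: ·······
·······
··█··█·
··█v██·
···██··
·······
step 17: ·······
·······
··█··█·
··█·>█·
···██··
·······
step 18: ·······
·······
··█·^█·
··█··█·
···██··
·······
step 19: ·······
·······
··█·█>·
··█··█·
···██··
·······
step 20: ·······
·····^·
··█·█··
··█··█·
···██··
·······
step 21: ·······
·····█>
··█·█··
··█··█·
···██··
·······
step 22: ·······
·····██
··█·█·v
··█··█·
···██··
·······
step 23: ·······
·····██
··█·█<█
··█··█·
···██··
·······
step 24: ·······
·····^█
··█·███
··█··█·
···██··
·······
step 25: ·······
····<·█
··█·███
··█··█·
···██··
·······
step 26: ····^··
····█·█
··█·███
··█··█·
···██··
·······
step 27: ····█>·
····█·█
··█·███
··█··█·
···██··
·······
step 28: ····██·
····█v█
··█·███
··█··█·
···██··
·······

1,5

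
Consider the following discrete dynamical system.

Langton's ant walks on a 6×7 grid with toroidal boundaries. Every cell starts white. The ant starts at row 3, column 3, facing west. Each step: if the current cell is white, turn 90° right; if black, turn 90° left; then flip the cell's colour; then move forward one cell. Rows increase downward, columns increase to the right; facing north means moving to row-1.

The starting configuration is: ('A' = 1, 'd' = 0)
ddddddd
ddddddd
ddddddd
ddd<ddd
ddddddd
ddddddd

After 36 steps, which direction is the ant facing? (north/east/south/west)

0) ddddddd
ddddddd
ddddddd
ddd<ddd
ddddddd
ddddddd
1) ddddddd
ddddddd
ddd^ddd
dddAddd
ddddddd
ddddddd
2) ddddddd
ddddddd
dddA>dd
dddAddd
ddddddd
ddddddd
3) ddddddd
ddddddd
dddAAdd
dddAvdd
ddddddd
ddddddd
4) ddddddd
ddddddd
dddAAdd
ddd<Add
ddddddd
ddddddd
5) ddddddd
ddddddd
dddAAdd
ddddAdd
dddvddd
ddddddd
6) ddddddd
ddddddd
dddAAdd
ddddAdd
dd<Addd
ddddddd
7) ddddddd
ddddddd
dddAAdd
dd^dAdd
ddAAddd
ddddddd
8) ddddddd
ddddddd
dddAAdd
ddA>Add
ddAAddd
ddddddd
9) ddddddd
ddddddd
dddAAdd
ddAAAdd
ddAvddd
ddddddd
10) ddddddd
ddddddd
dddAAdd
ddAAAdd
ddAd>dd
ddddddd
11) ddddddd
ddddddd
dddAAdd
ddAAAdd
ddAdAdd
ddddvdd
12) ddddddd
ddddddd
dddAAdd
ddAAAdd
ddAdAdd
ddd<Add
13) ddddddd
ddddddd
dddAAdd
ddAAAdd
ddA^Add
dddAAdd
14) ddddddd
ddddddd
dddAAdd
ddAAAdd
ddAA>dd
dddAAdd
15) ddddddd
ddddddd
dddAAdd
ddAA^dd
ddAAddd
dddAAdd
16) ddddddd
ddddddd
dddAAdd
ddA<ddd
ddAAddd
dddAAdd
17) ddddddd
ddddddd
dddAAdd
ddAdddd
ddAvddd
dddAAdd
18) ddddddd
ddddddd
dddAAdd
ddAdddd
ddAd>dd
dddAAdd
19) ddddddd
ddddddd
dddAAdd
ddAdddd
ddAdAdd
dddAvdd
20) ddddddd
ddddddd
dddAAdd
ddAdddd
ddAdAdd
dddAd>d
21) dddddvd
ddddddd
dddAAdd
ddAdddd
ddAdAdd
dddAdAd
22) dddd<Ad
ddddddd
dddAAdd
ddAdddd
ddAdAdd
dddAdAd
23) ddddAAd
ddddddd
dddAAdd
ddAdddd
ddAdAdd
dddA^Ad
24) ddddAAd
ddddddd
dddAAdd
ddAdddd
ddAdAdd
dddAA>d
25) ddddAAd
ddddddd
dddAAdd
ddAdddd
ddAdA^d
dddAAdd
26) ddddAAd
ddddddd
dddAAdd
ddAdddd
ddAdAA>
dddAAdd
27) ddddAAd
ddddddd
dddAAdd
ddAdddd
ddAdAAA
dddAAdv
28) ddddAAd
ddddddd
dddAAdd
ddAdddd
ddAdAAA
dddAA<A
29) ddddAAd
ddddddd
dddAAdd
ddAdddd
ddAdA^A
dddAAAA
30) ddddAAd
ddddddd
dddAAdd
ddAdddd
ddAd<dA
dddAAAA
31) ddddAAd
ddddddd
dddAAdd
ddAdddd
ddAdddA
dddAvAA
32) ddddAAd
ddddddd
dddAAdd
ddAdddd
ddAdddA
dddAd>A
33) ddddAAd
ddddddd
dddAAdd
ddAdddd
ddAdd^A
dddAddA
34) ddddAAd
ddddddd
dddAAdd
ddAdddd
ddAddA>
dddAddA
35) ddddAAd
ddddddd
dddAAdd
ddAddd^
ddAddAd
dddAddA
36) ddddAAd
ddddddd
dddAAdd
>dAdddA
ddAddAd
dddAddA

east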